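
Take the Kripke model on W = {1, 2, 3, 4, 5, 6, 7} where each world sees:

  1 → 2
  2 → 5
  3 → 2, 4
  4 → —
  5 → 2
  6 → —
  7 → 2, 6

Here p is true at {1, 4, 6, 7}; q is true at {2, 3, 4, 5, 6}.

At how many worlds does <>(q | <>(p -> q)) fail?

2

1: successors {2}; q | <>(p -> q) there: 2:T. ✓
2: successors {5}; q | <>(p -> q) there: 5:T. ✓
3: successors {2, 4}; q | <>(p -> q) there: 2:T, 4:T. ✓
4: no successors, so <>(q | <>(p -> q)) fails. ✗
5: successors {2}; q | <>(p -> q) there: 2:T. ✓
6: no successors, so <>(q | <>(p -> q)) fails. ✗
7: successors {2, 6}; q | <>(p -> q) there: 2:T, 6:T. ✓
Satisfying worlds: {1, 2, 3, 5, 7}.
So <>(q | <>(p -> q)) fails at the other 2 worlds.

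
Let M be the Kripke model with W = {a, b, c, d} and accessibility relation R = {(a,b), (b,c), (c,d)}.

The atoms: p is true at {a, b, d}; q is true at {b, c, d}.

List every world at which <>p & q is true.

{c}

a: <>p is T, q is F. ✗
b: <>p is F, q is T. ✗
c: <>p is T, q is T. ✓
d: <>p is F, q is T. ✗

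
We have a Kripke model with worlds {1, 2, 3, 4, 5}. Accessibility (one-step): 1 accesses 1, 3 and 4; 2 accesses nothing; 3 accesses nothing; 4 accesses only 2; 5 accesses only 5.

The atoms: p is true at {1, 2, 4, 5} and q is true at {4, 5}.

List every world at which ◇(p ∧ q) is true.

{1, 5}

1: successors {1, 3, 4}; p ∧ q there: 1:F, 3:F, 4:T. ✓
2: no successors, so ◇(p ∧ q) fails. ✗
3: no successors, so ◇(p ∧ q) fails. ✗
4: successors {2}; p ∧ q there: 2:F. ✗
5: successors {5}; p ∧ q there: 5:T. ✓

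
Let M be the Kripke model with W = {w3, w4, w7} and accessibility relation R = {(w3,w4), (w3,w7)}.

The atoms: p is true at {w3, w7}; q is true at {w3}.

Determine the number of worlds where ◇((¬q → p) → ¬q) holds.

1

w3: successors {w4, w7}; (¬q → p) → ¬q there: w4:T, w7:T. ✓
w4: no successors, so ◇((¬q → p) → ¬q) fails. ✗
w7: no successors, so ◇((¬q → p) → ¬q) fails. ✗
Satisfying worlds: {w3}.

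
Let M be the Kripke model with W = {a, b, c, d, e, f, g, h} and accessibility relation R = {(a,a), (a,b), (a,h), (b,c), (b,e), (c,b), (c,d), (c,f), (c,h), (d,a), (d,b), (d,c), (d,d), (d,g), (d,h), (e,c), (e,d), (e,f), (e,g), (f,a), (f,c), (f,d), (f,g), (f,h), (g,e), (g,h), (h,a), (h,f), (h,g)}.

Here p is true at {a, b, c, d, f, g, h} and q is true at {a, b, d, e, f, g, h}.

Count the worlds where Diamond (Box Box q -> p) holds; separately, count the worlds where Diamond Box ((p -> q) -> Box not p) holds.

8 and 0

For Diamond (Box Box q -> p):
a: successors {a, b, h}; Box Box q -> p there: a:T, b:T, h:T. ✓
b: successors {c, e}; Box Box q -> p there: c:T, e:T. ✓
c: successors {b, d, f, h}; Box Box q -> p there: b:T, d:T, f:T, h:T. ✓
d: successors {a, b, c, d, g, h}; Box Box q -> p there: a:T, b:T, c:T, d:T, g:T, h:T. ✓
e: successors {c, d, f, g}; Box Box q -> p there: c:T, d:T, f:T, g:T. ✓
f: successors {a, c, d, g, h}; Box Box q -> p there: a:T, c:T, d:T, g:T, h:T. ✓
g: successors {e, h}; Box Box q -> p there: e:T, h:T. ✓
h: successors {a, f, g}; Box Box q -> p there: a:T, f:T, g:T. ✓
— 8 worlds.
For Diamond Box ((p -> q) -> Box not p):
a: successors {a, b, h}; Box ((p -> q) -> Box not p) there: a:F, b:F, h:F. ✗
b: successors {c, e}; Box ((p -> q) -> Box not p) there: c:F, e:F. ✗
c: successors {b, d, f, h}; Box ((p -> q) -> Box not p) there: b:F, d:F, f:F, h:F. ✗
d: successors {a, b, c, d, g, h}; Box ((p -> q) -> Box not p) there: a:F, b:F, c:F, d:F, g:F, h:F. ✗
e: successors {c, d, f, g}; Box ((p -> q) -> Box not p) there: c:F, d:F, f:F, g:F. ✗
f: successors {a, c, d, g, h}; Box ((p -> q) -> Box not p) there: a:F, c:F, d:F, g:F, h:F. ✗
g: successors {e, h}; Box ((p -> q) -> Box not p) there: e:F, h:F. ✗
h: successors {a, f, g}; Box ((p -> q) -> Box not p) there: a:F, f:F, g:F. ✗
— 0 worlds.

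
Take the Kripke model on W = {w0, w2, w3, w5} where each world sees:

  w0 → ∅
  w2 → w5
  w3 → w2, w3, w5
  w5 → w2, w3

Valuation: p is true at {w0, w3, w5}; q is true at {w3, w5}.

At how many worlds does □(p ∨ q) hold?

w0: no successors, so □(p ∨ q) holds vacuously. ✓
w2: successors {w5}; p ∨ q there: w5:T. ✓
w3: successors {w2, w3, w5}; p ∨ q there: w2:F, w3:T, w5:T. ✗
w5: successors {w2, w3}; p ∨ q there: w2:F, w3:T. ✗
Satisfying worlds: {w0, w2}.

2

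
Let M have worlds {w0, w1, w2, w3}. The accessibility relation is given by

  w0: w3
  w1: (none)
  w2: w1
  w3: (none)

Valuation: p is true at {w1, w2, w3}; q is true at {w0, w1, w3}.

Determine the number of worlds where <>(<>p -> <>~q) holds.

2

w0: successors {w3}; <>p -> <>~q there: w3:T. ✓
w1: no successors, so <>(<>p -> <>~q) fails. ✗
w2: successors {w1}; <>p -> <>~q there: w1:T. ✓
w3: no successors, so <>(<>p -> <>~q) fails. ✗
Satisfying worlds: {w0, w2}.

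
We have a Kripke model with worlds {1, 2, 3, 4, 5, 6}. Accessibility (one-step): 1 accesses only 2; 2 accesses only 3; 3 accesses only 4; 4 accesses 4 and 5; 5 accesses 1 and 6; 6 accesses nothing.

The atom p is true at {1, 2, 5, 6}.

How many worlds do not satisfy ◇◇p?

3

1: successors {2}; ◇p there: 2:F. ✗
2: successors {3}; ◇p there: 3:F. ✗
3: successors {4}; ◇p there: 4:T. ✓
4: successors {4, 5}; ◇p there: 4:T, 5:T. ✓
5: successors {1, 6}; ◇p there: 1:T, 6:F. ✓
6: no successors, so ◇◇p fails. ✗
Satisfying worlds: {3, 4, 5}.
So ◇◇p fails at the other 3 worlds.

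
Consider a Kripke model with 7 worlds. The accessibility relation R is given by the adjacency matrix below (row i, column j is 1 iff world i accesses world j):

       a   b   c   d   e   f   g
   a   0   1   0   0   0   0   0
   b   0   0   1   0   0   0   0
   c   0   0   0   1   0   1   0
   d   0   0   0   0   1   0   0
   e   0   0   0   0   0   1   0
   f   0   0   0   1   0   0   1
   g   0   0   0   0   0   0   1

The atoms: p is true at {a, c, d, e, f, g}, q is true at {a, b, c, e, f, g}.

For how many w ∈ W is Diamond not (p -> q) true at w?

a: successors {b}; not (p -> q) there: b:F. ✗
b: successors {c}; not (p -> q) there: c:F. ✗
c: successors {d, f}; not (p -> q) there: d:T, f:F. ✓
d: successors {e}; not (p -> q) there: e:F. ✗
e: successors {f}; not (p -> q) there: f:F. ✗
f: successors {d, g}; not (p -> q) there: d:T, g:F. ✓
g: successors {g}; not (p -> q) there: g:F. ✗
Satisfying worlds: {c, f}.

2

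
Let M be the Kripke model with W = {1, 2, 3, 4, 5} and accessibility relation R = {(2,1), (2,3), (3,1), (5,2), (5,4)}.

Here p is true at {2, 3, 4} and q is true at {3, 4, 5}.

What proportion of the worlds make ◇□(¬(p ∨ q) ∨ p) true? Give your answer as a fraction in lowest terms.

3/5

1: no successors, so ◇□(¬(p ∨ q) ∨ p) fails. ✗
2: successors {1, 3}; □(¬(p ∨ q) ∨ p) there: 1:T, 3:T. ✓
3: successors {1}; □(¬(p ∨ q) ∨ p) there: 1:T. ✓
4: no successors, so ◇□(¬(p ∨ q) ∨ p) fails. ✗
5: successors {2, 4}; □(¬(p ∨ q) ∨ p) there: 2:T, 4:T. ✓
That's 3 of 5 worlds, so 3/5.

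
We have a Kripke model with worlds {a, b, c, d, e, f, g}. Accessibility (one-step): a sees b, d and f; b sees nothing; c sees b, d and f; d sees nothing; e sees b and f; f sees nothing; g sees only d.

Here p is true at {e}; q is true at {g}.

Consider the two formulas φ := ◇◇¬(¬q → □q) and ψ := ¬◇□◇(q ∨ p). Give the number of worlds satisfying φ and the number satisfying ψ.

0 and 3

For ◇◇¬(¬q → □q):
a: successors {b, d, f}; ◇¬(¬q → □q) there: b:F, d:F, f:F. ✗
b: no successors, so ◇◇¬(¬q → □q) fails. ✗
c: successors {b, d, f}; ◇¬(¬q → □q) there: b:F, d:F, f:F. ✗
d: no successors, so ◇◇¬(¬q → □q) fails. ✗
e: successors {b, f}; ◇¬(¬q → □q) there: b:F, f:F. ✗
f: no successors, so ◇◇¬(¬q → □q) fails. ✗
g: successors {d}; ◇¬(¬q → □q) there: d:F. ✗
— 0 worlds.
For ¬◇□◇(q ∨ p):
a: ◇□◇(q ∨ p) is T. ✗
b: ◇□◇(q ∨ p) is F. ✓
c: ◇□◇(q ∨ p) is T. ✗
d: ◇□◇(q ∨ p) is F. ✓
e: ◇□◇(q ∨ p) is T. ✗
f: ◇□◇(q ∨ p) is F. ✓
g: ◇□◇(q ∨ p) is T. ✗
— 3 worlds.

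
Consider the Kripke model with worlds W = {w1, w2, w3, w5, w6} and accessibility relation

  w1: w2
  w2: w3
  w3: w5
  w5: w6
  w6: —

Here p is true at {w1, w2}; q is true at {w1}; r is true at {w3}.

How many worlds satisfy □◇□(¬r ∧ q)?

w1: successors {w2}; ◇□(¬r ∧ q) there: w2:F. ✗
w2: successors {w3}; ◇□(¬r ∧ q) there: w3:F. ✗
w3: successors {w5}; ◇□(¬r ∧ q) there: w5:T. ✓
w5: successors {w6}; ◇□(¬r ∧ q) there: w6:F. ✗
w6: no successors, so □◇□(¬r ∧ q) holds vacuously. ✓
Satisfying worlds: {w3, w6}.

2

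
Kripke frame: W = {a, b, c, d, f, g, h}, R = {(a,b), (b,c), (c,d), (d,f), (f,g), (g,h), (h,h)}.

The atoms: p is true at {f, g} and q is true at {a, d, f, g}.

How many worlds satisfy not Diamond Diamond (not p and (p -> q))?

a: Diamond Diamond (not p and (p -> q)) is T. ✗
b: Diamond Diamond (not p and (p -> q)) is T. ✗
c: Diamond Diamond (not p and (p -> q)) is F. ✓
d: Diamond Diamond (not p and (p -> q)) is F. ✓
f: Diamond Diamond (not p and (p -> q)) is T. ✗
g: Diamond Diamond (not p and (p -> q)) is T. ✗
h: Diamond Diamond (not p and (p -> q)) is T. ✗
Satisfying worlds: {c, d}.

2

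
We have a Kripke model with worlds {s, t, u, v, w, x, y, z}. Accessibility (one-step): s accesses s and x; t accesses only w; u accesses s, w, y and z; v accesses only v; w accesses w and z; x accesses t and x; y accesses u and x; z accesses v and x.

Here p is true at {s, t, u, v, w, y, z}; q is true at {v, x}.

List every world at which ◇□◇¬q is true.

s: successors {s, x}; □◇¬q there: s:T, x:T. ✓
t: successors {w}; □◇¬q there: w:F. ✗
u: successors {s, w, y, z}; □◇¬q there: s:T, w:F, y:T, z:F. ✓
v: successors {v}; □◇¬q there: v:F. ✗
w: successors {w, z}; □◇¬q there: w:F, z:F. ✗
x: successors {t, x}; □◇¬q there: t:T, x:T. ✓
y: successors {u, x}; □◇¬q there: u:F, x:T. ✓
z: successors {v, x}; □◇¬q there: v:F, x:T. ✓

{s, u, x, y, z}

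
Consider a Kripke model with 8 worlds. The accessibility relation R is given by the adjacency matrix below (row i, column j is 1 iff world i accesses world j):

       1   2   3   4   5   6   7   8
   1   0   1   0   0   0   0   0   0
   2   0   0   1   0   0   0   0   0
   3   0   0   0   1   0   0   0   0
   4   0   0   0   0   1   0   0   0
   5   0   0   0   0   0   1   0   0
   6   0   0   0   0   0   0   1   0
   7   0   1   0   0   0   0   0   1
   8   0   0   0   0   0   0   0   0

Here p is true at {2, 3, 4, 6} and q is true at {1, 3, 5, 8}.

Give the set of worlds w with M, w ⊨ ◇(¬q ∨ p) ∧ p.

{2, 3, 6}

1: ◇(¬q ∨ p) is T, p is F. ✗
2: ◇(¬q ∨ p) is T, p is T. ✓
3: ◇(¬q ∨ p) is T, p is T. ✓
4: ◇(¬q ∨ p) is F, p is T. ✗
5: ◇(¬q ∨ p) is T, p is F. ✗
6: ◇(¬q ∨ p) is T, p is T. ✓
7: ◇(¬q ∨ p) is T, p is F. ✗
8: ◇(¬q ∨ p) is F, p is F. ✗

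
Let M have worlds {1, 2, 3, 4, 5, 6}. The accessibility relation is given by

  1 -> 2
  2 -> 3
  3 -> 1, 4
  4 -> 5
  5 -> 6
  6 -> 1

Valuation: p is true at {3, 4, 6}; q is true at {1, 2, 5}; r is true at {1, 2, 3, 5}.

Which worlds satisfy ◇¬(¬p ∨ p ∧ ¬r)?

{2}

1: successors {2}; ¬(¬p ∨ p ∧ ¬r) there: 2:F. ✗
2: successors {3}; ¬(¬p ∨ p ∧ ¬r) there: 3:T. ✓
3: successors {1, 4}; ¬(¬p ∨ p ∧ ¬r) there: 1:F, 4:F. ✗
4: successors {5}; ¬(¬p ∨ p ∧ ¬r) there: 5:F. ✗
5: successors {6}; ¬(¬p ∨ p ∧ ¬r) there: 6:F. ✗
6: successors {1}; ¬(¬p ∨ p ∧ ¬r) there: 1:F. ✗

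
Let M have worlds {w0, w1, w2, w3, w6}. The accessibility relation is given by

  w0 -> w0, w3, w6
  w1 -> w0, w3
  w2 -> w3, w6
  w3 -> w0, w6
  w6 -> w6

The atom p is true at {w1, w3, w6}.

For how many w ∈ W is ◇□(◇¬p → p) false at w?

1

w0: successors {w0, w3, w6}; □(◇¬p → p) there: w0:F, w3:F, w6:T. ✓
w1: successors {w0, w3}; □(◇¬p → p) there: w0:F, w3:F. ✗
w2: successors {w3, w6}; □(◇¬p → p) there: w3:F, w6:T. ✓
w3: successors {w0, w6}; □(◇¬p → p) there: w0:F, w6:T. ✓
w6: successors {w6}; □(◇¬p → p) there: w6:T. ✓
Satisfying worlds: {w0, w2, w3, w6}.
So ◇□(◇¬p → p) fails at the other 1 world.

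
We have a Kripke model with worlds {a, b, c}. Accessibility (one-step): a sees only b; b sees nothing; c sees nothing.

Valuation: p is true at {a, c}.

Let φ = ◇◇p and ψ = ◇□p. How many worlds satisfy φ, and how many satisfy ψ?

For ◇◇p:
a: successors {b}; ◇p there: b:F. ✗
b: no successors, so ◇◇p fails. ✗
c: no successors, so ◇◇p fails. ✗
— 0 worlds.
For ◇□p:
a: successors {b}; □p there: b:T. ✓
b: no successors, so ◇□p fails. ✗
c: no successors, so ◇□p fails. ✗
— 1 world.

0 and 1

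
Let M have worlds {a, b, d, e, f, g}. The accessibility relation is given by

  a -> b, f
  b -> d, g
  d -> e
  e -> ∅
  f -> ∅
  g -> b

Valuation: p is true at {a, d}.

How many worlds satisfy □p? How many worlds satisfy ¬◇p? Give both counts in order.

2 and 5

For □p:
a: successors {b, f}; p there: b:F, f:F. ✗
b: successors {d, g}; p there: d:T, g:F. ✗
d: successors {e}; p there: e:F. ✗
e: no successors, so □p holds vacuously. ✓
f: no successors, so □p holds vacuously. ✓
g: successors {b}; p there: b:F. ✗
— 2 worlds.
For ¬◇p:
a: ◇p is F. ✓
b: ◇p is T. ✗
d: ◇p is F. ✓
e: ◇p is F. ✓
f: ◇p is F. ✓
g: ◇p is F. ✓
— 5 worlds.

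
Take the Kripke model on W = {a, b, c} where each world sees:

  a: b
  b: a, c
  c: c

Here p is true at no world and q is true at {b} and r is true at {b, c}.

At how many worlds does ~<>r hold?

0

a: <>r is T. ✗
b: <>r is T. ✗
c: <>r is T. ✗
Satisfying worlds: ∅.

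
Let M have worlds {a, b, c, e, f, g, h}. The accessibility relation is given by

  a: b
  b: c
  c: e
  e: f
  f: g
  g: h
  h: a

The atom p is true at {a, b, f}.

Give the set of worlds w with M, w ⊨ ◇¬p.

{b, c, f, g}

a: successors {b}; ¬p there: b:F. ✗
b: successors {c}; ¬p there: c:T. ✓
c: successors {e}; ¬p there: e:T. ✓
e: successors {f}; ¬p there: f:F. ✗
f: successors {g}; ¬p there: g:T. ✓
g: successors {h}; ¬p there: h:T. ✓
h: successors {a}; ¬p there: a:F. ✗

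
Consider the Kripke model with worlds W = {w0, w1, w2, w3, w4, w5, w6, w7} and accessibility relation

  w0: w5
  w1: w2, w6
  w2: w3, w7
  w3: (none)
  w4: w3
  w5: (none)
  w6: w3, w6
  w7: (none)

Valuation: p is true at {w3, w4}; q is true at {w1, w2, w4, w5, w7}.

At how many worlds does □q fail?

4

w0: successors {w5}; q there: w5:T. ✓
w1: successors {w2, w6}; q there: w2:T, w6:F. ✗
w2: successors {w3, w7}; q there: w3:F, w7:T. ✗
w3: no successors, so □q holds vacuously. ✓
w4: successors {w3}; q there: w3:F. ✗
w5: no successors, so □q holds vacuously. ✓
w6: successors {w3, w6}; q there: w3:F, w6:F. ✗
w7: no successors, so □q holds vacuously. ✓
Satisfying worlds: {w0, w3, w5, w7}.
So □q fails at the other 4 worlds.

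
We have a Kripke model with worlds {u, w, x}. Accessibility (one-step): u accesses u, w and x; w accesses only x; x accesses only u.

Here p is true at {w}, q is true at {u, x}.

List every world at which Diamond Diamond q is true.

{u, w, x}

u: successors {u, w, x}; Diamond q there: u:T, w:T, x:T. ✓
w: successors {x}; Diamond q there: x:T. ✓
x: successors {u}; Diamond q there: u:T. ✓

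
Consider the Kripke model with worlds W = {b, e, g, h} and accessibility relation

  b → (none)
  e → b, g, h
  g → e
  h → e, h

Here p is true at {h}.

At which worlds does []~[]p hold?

b: no successors, so []~[]p holds vacuously. ✓
e: successors {b, g, h}; ~[]p there: b:F, g:T, h:T. ✗
g: successors {e}; ~[]p there: e:T. ✓
h: successors {e, h}; ~[]p there: e:T, h:T. ✓

{b, g, h}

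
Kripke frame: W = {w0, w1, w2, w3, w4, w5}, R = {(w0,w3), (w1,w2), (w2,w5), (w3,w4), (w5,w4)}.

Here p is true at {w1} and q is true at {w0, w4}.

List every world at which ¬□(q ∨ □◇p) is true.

{w0, w1, w2}

w0: □(q ∨ □◇p) is F. ✓
w1: □(q ∨ □◇p) is F. ✓
w2: □(q ∨ □◇p) is F. ✓
w3: □(q ∨ □◇p) is T. ✗
w4: □(q ∨ □◇p) is T. ✗
w5: □(q ∨ □◇p) is T. ✗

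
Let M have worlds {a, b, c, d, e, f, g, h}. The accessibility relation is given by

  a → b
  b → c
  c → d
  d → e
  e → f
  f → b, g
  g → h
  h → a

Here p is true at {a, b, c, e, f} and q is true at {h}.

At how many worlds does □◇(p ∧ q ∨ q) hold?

0

a: successors {b}; ◇(p ∧ q ∨ q) there: b:F. ✗
b: successors {c}; ◇(p ∧ q ∨ q) there: c:F. ✗
c: successors {d}; ◇(p ∧ q ∨ q) there: d:F. ✗
d: successors {e}; ◇(p ∧ q ∨ q) there: e:F. ✗
e: successors {f}; ◇(p ∧ q ∨ q) there: f:F. ✗
f: successors {b, g}; ◇(p ∧ q ∨ q) there: b:F, g:T. ✗
g: successors {h}; ◇(p ∧ q ∨ q) there: h:F. ✗
h: successors {a}; ◇(p ∧ q ∨ q) there: a:F. ✗
Satisfying worlds: ∅.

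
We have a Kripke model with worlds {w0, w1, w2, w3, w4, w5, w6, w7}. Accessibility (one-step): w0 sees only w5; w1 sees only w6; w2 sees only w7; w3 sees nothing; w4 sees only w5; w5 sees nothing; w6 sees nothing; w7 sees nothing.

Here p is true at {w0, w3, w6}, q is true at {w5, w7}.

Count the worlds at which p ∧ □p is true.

2

w0: p is T, □p is F. ✗
w1: p is F, □p is T. ✗
w2: p is F, □p is F. ✗
w3: p is T, □p is T. ✓
w4: p is F, □p is F. ✗
w5: p is F, □p is T. ✗
w6: p is T, □p is T. ✓
w7: p is F, □p is T. ✗
Satisfying worlds: {w3, w6}.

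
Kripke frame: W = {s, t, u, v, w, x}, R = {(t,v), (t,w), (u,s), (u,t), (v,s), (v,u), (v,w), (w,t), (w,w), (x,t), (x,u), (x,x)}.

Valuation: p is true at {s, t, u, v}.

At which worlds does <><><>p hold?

s: no successors, so <><><>p fails. ✗
t: successors {v, w}; <><>p there: v:T, w:T. ✓
u: successors {s, t}; <><>p there: s:F, t:T. ✓
v: successors {s, u, w}; <><>p there: s:F, u:T, w:T. ✓
w: successors {t, w}; <><>p there: t:T, w:T. ✓
x: successors {t, u, x}; <><>p there: t:T, u:T, x:T. ✓

{t, u, v, w, x}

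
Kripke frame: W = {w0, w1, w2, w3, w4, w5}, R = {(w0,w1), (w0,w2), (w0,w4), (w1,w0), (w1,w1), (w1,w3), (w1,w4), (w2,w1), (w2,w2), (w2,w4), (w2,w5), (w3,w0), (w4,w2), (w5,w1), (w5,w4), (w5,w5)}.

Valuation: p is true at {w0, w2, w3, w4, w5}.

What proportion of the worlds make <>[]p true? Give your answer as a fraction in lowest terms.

2/3

w0: successors {w1, w2, w4}; []p there: w1:F, w2:F, w4:T. ✓
w1: successors {w0, w1, w3, w4}; []p there: w0:F, w1:F, w3:T, w4:T. ✓
w2: successors {w1, w2, w4, w5}; []p there: w1:F, w2:F, w4:T, w5:F. ✓
w3: successors {w0}; []p there: w0:F. ✗
w4: successors {w2}; []p there: w2:F. ✗
w5: successors {w1, w4, w5}; []p there: w1:F, w4:T, w5:F. ✓
That's 4 of 6 worlds, so 4/6 = 2/3.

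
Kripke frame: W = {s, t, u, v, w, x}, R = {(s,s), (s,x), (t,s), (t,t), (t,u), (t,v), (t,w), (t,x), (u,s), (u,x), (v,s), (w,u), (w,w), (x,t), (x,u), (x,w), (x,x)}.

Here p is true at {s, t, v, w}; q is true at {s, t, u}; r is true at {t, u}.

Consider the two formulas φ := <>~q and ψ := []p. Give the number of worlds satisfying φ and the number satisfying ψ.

For <>~q:
s: successors {s, x}; ~q there: s:F, x:T. ✓
t: successors {s, t, u, v, w, x}; ~q there: s:F, t:F, u:F, v:T, w:T, x:T. ✓
u: successors {s, x}; ~q there: s:F, x:T. ✓
v: successors {s}; ~q there: s:F. ✗
w: successors {u, w}; ~q there: u:F, w:T. ✓
x: successors {t, u, w, x}; ~q there: t:F, u:F, w:T, x:T. ✓
— 5 worlds.
For []p:
s: successors {s, x}; p there: s:T, x:F. ✗
t: successors {s, t, u, v, w, x}; p there: s:T, t:T, u:F, v:T, w:T, x:F. ✗
u: successors {s, x}; p there: s:T, x:F. ✗
v: successors {s}; p there: s:T. ✓
w: successors {u, w}; p there: u:F, w:T. ✗
x: successors {t, u, w, x}; p there: t:T, u:F, w:T, x:F. ✗
— 1 world.

5 and 1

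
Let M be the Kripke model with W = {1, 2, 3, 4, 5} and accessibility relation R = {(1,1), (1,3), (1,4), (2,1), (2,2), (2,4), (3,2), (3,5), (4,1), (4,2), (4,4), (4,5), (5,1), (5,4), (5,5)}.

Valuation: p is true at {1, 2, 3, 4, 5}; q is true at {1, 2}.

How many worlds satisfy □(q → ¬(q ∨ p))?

1: successors {1, 3, 4}; q → ¬(q ∨ p) there: 1:F, 3:T, 4:T. ✗
2: successors {1, 2, 4}; q → ¬(q ∨ p) there: 1:F, 2:F, 4:T. ✗
3: successors {2, 5}; q → ¬(q ∨ p) there: 2:F, 5:T. ✗
4: successors {1, 2, 4, 5}; q → ¬(q ∨ p) there: 1:F, 2:F, 4:T, 5:T. ✗
5: successors {1, 4, 5}; q → ¬(q ∨ p) there: 1:F, 4:T, 5:T. ✗
Satisfying worlds: ∅.

0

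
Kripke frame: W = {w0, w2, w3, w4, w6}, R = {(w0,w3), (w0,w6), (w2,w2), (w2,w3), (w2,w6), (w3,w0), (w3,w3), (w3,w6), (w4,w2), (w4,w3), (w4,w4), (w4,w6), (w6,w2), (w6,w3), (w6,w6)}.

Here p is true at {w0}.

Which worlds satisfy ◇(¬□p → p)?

{w3}

w0: successors {w3, w6}; ¬□p → p there: w3:F, w6:F. ✗
w2: successors {w2, w3, w6}; ¬□p → p there: w2:F, w3:F, w6:F. ✗
w3: successors {w0, w3, w6}; ¬□p → p there: w0:T, w3:F, w6:F. ✓
w4: successors {w2, w3, w4, w6}; ¬□p → p there: w2:F, w3:F, w4:F, w6:F. ✗
w6: successors {w2, w3, w6}; ¬□p → p there: w2:F, w3:F, w6:F. ✗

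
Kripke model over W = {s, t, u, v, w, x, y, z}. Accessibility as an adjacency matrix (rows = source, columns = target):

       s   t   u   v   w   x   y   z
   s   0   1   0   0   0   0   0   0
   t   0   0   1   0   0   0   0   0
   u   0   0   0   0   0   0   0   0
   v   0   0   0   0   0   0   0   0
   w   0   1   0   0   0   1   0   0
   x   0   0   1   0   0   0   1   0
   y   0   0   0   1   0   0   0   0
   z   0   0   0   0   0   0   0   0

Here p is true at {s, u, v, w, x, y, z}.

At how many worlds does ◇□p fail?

3

s: successors {t}; □p there: t:T. ✓
t: successors {u}; □p there: u:T. ✓
u: no successors, so ◇□p fails. ✗
v: no successors, so ◇□p fails. ✗
w: successors {t, x}; □p there: t:T, x:T. ✓
x: successors {u, y}; □p there: u:T, y:T. ✓
y: successors {v}; □p there: v:T. ✓
z: no successors, so ◇□p fails. ✗
Satisfying worlds: {s, t, w, x, y}.
So ◇□p fails at the other 3 worlds.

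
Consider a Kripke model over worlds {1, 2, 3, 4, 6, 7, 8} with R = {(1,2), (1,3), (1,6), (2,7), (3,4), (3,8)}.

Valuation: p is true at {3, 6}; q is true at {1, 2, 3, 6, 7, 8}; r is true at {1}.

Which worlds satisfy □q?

{1, 2, 4, 6, 7, 8}

1: successors {2, 3, 6}; q there: 2:T, 3:T, 6:T. ✓
2: successors {7}; q there: 7:T. ✓
3: successors {4, 8}; q there: 4:F, 8:T. ✗
4: no successors, so □q holds vacuously. ✓
6: no successors, so □q holds vacuously. ✓
7: no successors, so □q holds vacuously. ✓
8: no successors, so □q holds vacuously. ✓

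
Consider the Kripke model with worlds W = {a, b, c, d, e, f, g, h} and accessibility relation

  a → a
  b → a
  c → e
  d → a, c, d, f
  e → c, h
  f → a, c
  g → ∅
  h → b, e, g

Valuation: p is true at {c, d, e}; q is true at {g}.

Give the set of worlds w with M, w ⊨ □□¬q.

{a, b, c, d, f, g, h}

a: successors {a}; □¬q there: a:T. ✓
b: successors {a}; □¬q there: a:T. ✓
c: successors {e}; □¬q there: e:T. ✓
d: successors {a, c, d, f}; □¬q there: a:T, c:T, d:T, f:T. ✓
e: successors {c, h}; □¬q there: c:T, h:F. ✗
f: successors {a, c}; □¬q there: a:T, c:T. ✓
g: no successors, so □□¬q holds vacuously. ✓
h: successors {b, e, g}; □¬q there: b:T, e:T, g:T. ✓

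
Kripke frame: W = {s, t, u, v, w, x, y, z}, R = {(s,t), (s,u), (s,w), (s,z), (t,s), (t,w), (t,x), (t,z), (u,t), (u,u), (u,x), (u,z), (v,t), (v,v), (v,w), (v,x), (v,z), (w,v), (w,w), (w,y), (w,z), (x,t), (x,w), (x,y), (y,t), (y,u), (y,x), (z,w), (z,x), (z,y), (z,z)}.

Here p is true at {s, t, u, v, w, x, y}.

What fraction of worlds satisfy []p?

s: successors {t, u, w, z}; p there: t:T, u:T, w:T, z:F. ✗
t: successors {s, w, x, z}; p there: s:T, w:T, x:T, z:F. ✗
u: successors {t, u, x, z}; p there: t:T, u:T, x:T, z:F. ✗
v: successors {t, v, w, x, z}; p there: t:T, v:T, w:T, x:T, z:F. ✗
w: successors {v, w, y, z}; p there: v:T, w:T, y:T, z:F. ✗
x: successors {t, w, y}; p there: t:T, w:T, y:T. ✓
y: successors {t, u, x}; p there: t:T, u:T, x:T. ✓
z: successors {w, x, y, z}; p there: w:T, x:T, y:T, z:F. ✗
That's 2 of 8 worlds, so 2/8 = 1/4.

1/4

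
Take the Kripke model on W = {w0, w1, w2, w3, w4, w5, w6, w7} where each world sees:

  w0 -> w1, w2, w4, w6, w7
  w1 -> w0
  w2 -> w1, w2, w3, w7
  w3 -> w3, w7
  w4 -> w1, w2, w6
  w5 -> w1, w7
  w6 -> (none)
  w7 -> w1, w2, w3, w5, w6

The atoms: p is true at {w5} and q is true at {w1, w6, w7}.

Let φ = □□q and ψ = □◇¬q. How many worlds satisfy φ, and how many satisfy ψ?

For □□q:
w0: successors {w1, w2, w4, w6, w7}; □q there: w1:F, w2:F, w4:F, w6:T, w7:F. ✗
w1: successors {w0}; □q there: w0:F. ✗
w2: successors {w1, w2, w3, w7}; □q there: w1:F, w2:F, w3:F, w7:F. ✗
w3: successors {w3, w7}; □q there: w3:F, w7:F. ✗
w4: successors {w1, w2, w6}; □q there: w1:F, w2:F, w6:T. ✗
w5: successors {w1, w7}; □q there: w1:F, w7:F. ✗
w6: no successors, so □□q holds vacuously. ✓
w7: successors {w1, w2, w3, w5, w6}; □q there: w1:F, w2:F, w3:F, w5:T, w6:T. ✗
— 1 world.
For □◇¬q:
w0: successors {w1, w2, w4, w6, w7}; ◇¬q there: w1:T, w2:T, w4:T, w6:F, w7:T. ✗
w1: successors {w0}; ◇¬q there: w0:T. ✓
w2: successors {w1, w2, w3, w7}; ◇¬q there: w1:T, w2:T, w3:T, w7:T. ✓
w3: successors {w3, w7}; ◇¬q there: w3:T, w7:T. ✓
w4: successors {w1, w2, w6}; ◇¬q there: w1:T, w2:T, w6:F. ✗
w5: successors {w1, w7}; ◇¬q there: w1:T, w7:T. ✓
w6: no successors, so □◇¬q holds vacuously. ✓
w7: successors {w1, w2, w3, w5, w6}; ◇¬q there: w1:T, w2:T, w3:T, w5:F, w6:F. ✗
— 5 worlds.

1 and 5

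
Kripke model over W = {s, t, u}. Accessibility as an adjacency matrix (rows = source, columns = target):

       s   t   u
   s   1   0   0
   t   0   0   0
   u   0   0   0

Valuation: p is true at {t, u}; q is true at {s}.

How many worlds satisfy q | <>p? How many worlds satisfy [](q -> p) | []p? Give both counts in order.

For q | <>p:
s: q is T, <>p is F. ✓
t: q is F, <>p is F. ✗
u: q is F, <>p is F. ✗
— 1 world.
For [](q -> p) | []p:
s: [](q -> p) is F, []p is F. ✗
t: [](q -> p) is T, []p is T. ✓
u: [](q -> p) is T, []p is T. ✓
— 2 worlds.

1 and 2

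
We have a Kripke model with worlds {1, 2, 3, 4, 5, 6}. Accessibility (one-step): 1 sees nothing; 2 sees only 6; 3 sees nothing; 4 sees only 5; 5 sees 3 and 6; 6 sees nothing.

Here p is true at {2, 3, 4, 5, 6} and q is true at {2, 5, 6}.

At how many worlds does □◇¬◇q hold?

1: no successors, so □◇¬◇q holds vacuously. ✓
2: successors {6}; ◇¬◇q there: 6:F. ✗
3: no successors, so □◇¬◇q holds vacuously. ✓
4: successors {5}; ◇¬◇q there: 5:T. ✓
5: successors {3, 6}; ◇¬◇q there: 3:F, 6:F. ✗
6: no successors, so □◇¬◇q holds vacuously. ✓
Satisfying worlds: {1, 3, 4, 6}.

4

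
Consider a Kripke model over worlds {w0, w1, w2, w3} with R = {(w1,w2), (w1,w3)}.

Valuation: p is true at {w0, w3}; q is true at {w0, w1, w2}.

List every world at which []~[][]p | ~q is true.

w0: []~[][]p is T, ~q is F. ✓
w1: []~[][]p is F, ~q is F. ✗
w2: []~[][]p is T, ~q is F. ✓
w3: []~[][]p is T, ~q is T. ✓

{w0, w2, w3}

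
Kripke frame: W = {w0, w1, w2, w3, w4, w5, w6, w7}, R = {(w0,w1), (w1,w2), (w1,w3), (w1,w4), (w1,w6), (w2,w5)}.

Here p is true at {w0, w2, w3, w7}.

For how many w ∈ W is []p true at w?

5

w0: successors {w1}; p there: w1:F. ✗
w1: successors {w2, w3, w4, w6}; p there: w2:T, w3:T, w4:F, w6:F. ✗
w2: successors {w5}; p there: w5:F. ✗
w3: no successors, so []p holds vacuously. ✓
w4: no successors, so []p holds vacuously. ✓
w5: no successors, so []p holds vacuously. ✓
w6: no successors, so []p holds vacuously. ✓
w7: no successors, so []p holds vacuously. ✓
Satisfying worlds: {w3, w4, w5, w6, w7}.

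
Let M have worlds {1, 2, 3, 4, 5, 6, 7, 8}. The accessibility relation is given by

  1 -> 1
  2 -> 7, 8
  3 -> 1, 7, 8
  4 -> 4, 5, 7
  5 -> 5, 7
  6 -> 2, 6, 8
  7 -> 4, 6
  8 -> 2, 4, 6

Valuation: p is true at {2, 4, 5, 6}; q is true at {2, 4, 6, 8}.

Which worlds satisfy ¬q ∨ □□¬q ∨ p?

1: ¬q ∨ □□¬q is T, p is F. ✓
2: ¬q ∨ □□¬q is F, p is T. ✓
3: ¬q ∨ □□¬q is T, p is F. ✓
4: ¬q ∨ □□¬q is F, p is T. ✓
5: ¬q ∨ □□¬q is T, p is T. ✓
6: ¬q ∨ □□¬q is F, p is T. ✓
7: ¬q ∨ □□¬q is T, p is F. ✓
8: ¬q ∨ □□¬q is F, p is F. ✗

{1, 2, 3, 4, 5, 6, 7}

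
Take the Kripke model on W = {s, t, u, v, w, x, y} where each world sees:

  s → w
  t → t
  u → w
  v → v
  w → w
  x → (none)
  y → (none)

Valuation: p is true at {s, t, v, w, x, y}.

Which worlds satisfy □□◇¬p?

{x, y}

s: successors {w}; □◇¬p there: w:F. ✗
t: successors {t}; □◇¬p there: t:F. ✗
u: successors {w}; □◇¬p there: w:F. ✗
v: successors {v}; □◇¬p there: v:F. ✗
w: successors {w}; □◇¬p there: w:F. ✗
x: no successors, so □□◇¬p holds vacuously. ✓
y: no successors, so □□◇¬p holds vacuously. ✓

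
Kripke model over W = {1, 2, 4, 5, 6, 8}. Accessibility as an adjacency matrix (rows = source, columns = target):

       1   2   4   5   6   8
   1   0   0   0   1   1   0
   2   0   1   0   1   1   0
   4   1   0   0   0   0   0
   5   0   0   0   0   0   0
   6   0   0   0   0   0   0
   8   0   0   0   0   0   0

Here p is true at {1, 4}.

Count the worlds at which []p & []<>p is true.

1: []p is F, []<>p is F. ✗
2: []p is F, []<>p is F. ✗
4: []p is T, []<>p is F. ✗
5: []p is T, []<>p is T. ✓
6: []p is T, []<>p is T. ✓
8: []p is T, []<>p is T. ✓
Satisfying worlds: {5, 6, 8}.

3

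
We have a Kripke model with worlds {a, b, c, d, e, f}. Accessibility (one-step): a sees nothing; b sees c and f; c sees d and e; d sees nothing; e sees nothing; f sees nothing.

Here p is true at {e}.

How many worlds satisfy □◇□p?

a: no successors, so □◇□p holds vacuously. ✓
b: successors {c, f}; ◇□p there: c:T, f:F. ✗
c: successors {d, e}; ◇□p there: d:F, e:F. ✗
d: no successors, so □◇□p holds vacuously. ✓
e: no successors, so □◇□p holds vacuously. ✓
f: no successors, so □◇□p holds vacuously. ✓
Satisfying worlds: {a, d, e, f}.

4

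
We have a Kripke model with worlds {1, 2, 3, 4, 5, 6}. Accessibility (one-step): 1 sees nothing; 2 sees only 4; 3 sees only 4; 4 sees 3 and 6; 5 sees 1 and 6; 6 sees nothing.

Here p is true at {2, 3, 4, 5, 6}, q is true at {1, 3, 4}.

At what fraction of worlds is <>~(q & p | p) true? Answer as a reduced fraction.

1: no successors, so <>~(q & p | p) fails. ✗
2: successors {4}; ~(q & p | p) there: 4:F. ✗
3: successors {4}; ~(q & p | p) there: 4:F. ✗
4: successors {3, 6}; ~(q & p | p) there: 3:F, 6:F. ✗
5: successors {1, 6}; ~(q & p | p) there: 1:T, 6:F. ✓
6: no successors, so <>~(q & p | p) fails. ✗
That's 1 of 6 worlds, so 1/6.

1/6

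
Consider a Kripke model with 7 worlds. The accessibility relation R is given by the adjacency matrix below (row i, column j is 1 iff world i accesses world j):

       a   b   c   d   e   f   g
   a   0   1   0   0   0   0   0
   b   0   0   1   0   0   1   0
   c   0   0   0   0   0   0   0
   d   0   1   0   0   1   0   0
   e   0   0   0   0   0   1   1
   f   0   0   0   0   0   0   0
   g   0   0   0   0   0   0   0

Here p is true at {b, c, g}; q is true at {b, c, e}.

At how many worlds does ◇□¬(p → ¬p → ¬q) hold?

2

a: successors {b}; □¬(p → ¬p → ¬q) there: b:F. ✗
b: successors {c, f}; □¬(p → ¬p → ¬q) there: c:T, f:T. ✓
c: no successors, so ◇□¬(p → ¬p → ¬q) fails. ✗
d: successors {b, e}; □¬(p → ¬p → ¬q) there: b:F, e:F. ✗
e: successors {f, g}; □¬(p → ¬p → ¬q) there: f:T, g:T. ✓
f: no successors, so ◇□¬(p → ¬p → ¬q) fails. ✗
g: no successors, so ◇□¬(p → ¬p → ¬q) fails. ✗
Satisfying worlds: {b, e}.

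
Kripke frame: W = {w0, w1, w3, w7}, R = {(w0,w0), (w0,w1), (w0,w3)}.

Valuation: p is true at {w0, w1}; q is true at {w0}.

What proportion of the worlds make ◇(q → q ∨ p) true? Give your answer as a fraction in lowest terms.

w0: successors {w0, w1, w3}; q → q ∨ p there: w0:T, w1:T, w3:T. ✓
w1: no successors, so ◇(q → q ∨ p) fails. ✗
w3: no successors, so ◇(q → q ∨ p) fails. ✗
w7: no successors, so ◇(q → q ∨ p) fails. ✗
That's 1 of 4 worlds, so 1/4.

1/4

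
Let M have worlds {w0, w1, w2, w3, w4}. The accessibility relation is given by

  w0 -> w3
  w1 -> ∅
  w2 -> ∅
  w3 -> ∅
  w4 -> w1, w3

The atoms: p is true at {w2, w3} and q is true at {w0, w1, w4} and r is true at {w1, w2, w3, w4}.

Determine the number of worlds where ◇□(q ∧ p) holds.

2

w0: successors {w3}; □(q ∧ p) there: w3:T. ✓
w1: no successors, so ◇□(q ∧ p) fails. ✗
w2: no successors, so ◇□(q ∧ p) fails. ✗
w3: no successors, so ◇□(q ∧ p) fails. ✗
w4: successors {w1, w3}; □(q ∧ p) there: w1:T, w3:T. ✓
Satisfying worlds: {w0, w4}.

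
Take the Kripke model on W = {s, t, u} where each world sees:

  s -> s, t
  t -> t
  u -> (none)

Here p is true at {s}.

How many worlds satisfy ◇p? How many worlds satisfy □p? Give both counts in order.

For ◇p:
s: successors {s, t}; p there: s:T, t:F. ✓
t: successors {t}; p there: t:F. ✗
u: no successors, so ◇p fails. ✗
— 1 world.
For □p:
s: successors {s, t}; p there: s:T, t:F. ✗
t: successors {t}; p there: t:F. ✗
u: no successors, so □p holds vacuously. ✓
— 1 world.

1 and 1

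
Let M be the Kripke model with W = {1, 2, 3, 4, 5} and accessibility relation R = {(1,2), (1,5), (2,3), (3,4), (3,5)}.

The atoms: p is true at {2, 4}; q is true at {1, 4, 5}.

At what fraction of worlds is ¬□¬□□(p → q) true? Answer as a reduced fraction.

3/5

1: □¬□□(p → q) is F. ✓
2: □¬□□(p → q) is F. ✓
3: □¬□□(p → q) is F. ✓
4: □¬□□(p → q) is T. ✗
5: □¬□□(p → q) is T. ✗
That's 3 of 5 worlds, so 3/5.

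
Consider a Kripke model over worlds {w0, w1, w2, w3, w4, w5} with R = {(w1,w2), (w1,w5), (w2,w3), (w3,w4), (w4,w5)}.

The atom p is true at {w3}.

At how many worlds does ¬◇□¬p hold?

w0: ◇□¬p is F. ✓
w1: ◇□¬p is T. ✗
w2: ◇□¬p is T. ✗
w3: ◇□¬p is T. ✗
w4: ◇□¬p is T. ✗
w5: ◇□¬p is F. ✓
Satisfying worlds: {w0, w5}.

2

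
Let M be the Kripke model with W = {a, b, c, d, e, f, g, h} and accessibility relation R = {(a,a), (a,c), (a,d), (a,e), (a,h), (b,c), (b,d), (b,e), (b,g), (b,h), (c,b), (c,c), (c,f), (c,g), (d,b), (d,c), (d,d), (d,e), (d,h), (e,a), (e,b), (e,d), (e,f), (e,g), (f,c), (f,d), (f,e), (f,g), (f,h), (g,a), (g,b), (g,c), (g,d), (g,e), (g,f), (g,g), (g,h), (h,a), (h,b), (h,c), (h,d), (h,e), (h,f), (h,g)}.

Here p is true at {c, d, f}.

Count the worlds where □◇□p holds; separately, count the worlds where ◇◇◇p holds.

For □◇□p:
a: successors {a, c, d, e, h}; ◇□p there: a:F, c:F, d:F, e:F, h:F. ✗
b: successors {c, d, e, g, h}; ◇□p there: c:F, d:F, e:F, g:F, h:F. ✗
c: successors {b, c, f, g}; ◇□p there: b:F, c:F, f:F, g:F. ✗
d: successors {b, c, d, e, h}; ◇□p there: b:F, c:F, d:F, e:F, h:F. ✗
e: successors {a, b, d, f, g}; ◇□p there: a:F, b:F, d:F, f:F, g:F. ✗
f: successors {c, d, e, g, h}; ◇□p there: c:F, d:F, e:F, g:F, h:F. ✗
g: successors {a, b, c, d, e, f, g, h}; ◇□p there: a:F, b:F, c:F, d:F, e:F, f:F, g:F, h:F. ✗
h: successors {a, b, c, d, e, f, g}; ◇□p there: a:F, b:F, c:F, d:F, e:F, f:F, g:F. ✗
— 0 worlds.
For ◇◇◇p:
a: successors {a, c, d, e, h}; ◇◇p there: a:T, c:T, d:T, e:T, h:T. ✓
b: successors {c, d, e, g, h}; ◇◇p there: c:T, d:T, e:T, g:T, h:T. ✓
c: successors {b, c, f, g}; ◇◇p there: b:T, c:T, f:T, g:T. ✓
d: successors {b, c, d, e, h}; ◇◇p there: b:T, c:T, d:T, e:T, h:T. ✓
e: successors {a, b, d, f, g}; ◇◇p there: a:T, b:T, d:T, f:T, g:T. ✓
f: successors {c, d, e, g, h}; ◇◇p there: c:T, d:T, e:T, g:T, h:T. ✓
g: successors {a, b, c, d, e, f, g, h}; ◇◇p there: a:T, b:T, c:T, d:T, e:T, f:T, g:T, h:T. ✓
h: successors {a, b, c, d, e, f, g}; ◇◇p there: a:T, b:T, c:T, d:T, e:T, f:T, g:T. ✓
— 8 worlds.

0 and 8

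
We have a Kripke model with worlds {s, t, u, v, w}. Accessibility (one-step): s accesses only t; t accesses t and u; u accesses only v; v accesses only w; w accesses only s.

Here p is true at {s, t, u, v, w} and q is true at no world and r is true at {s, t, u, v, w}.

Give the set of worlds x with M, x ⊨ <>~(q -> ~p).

∅

s: successors {t}; ~(q -> ~p) there: t:F. ✗
t: successors {t, u}; ~(q -> ~p) there: t:F, u:F. ✗
u: successors {v}; ~(q -> ~p) there: v:F. ✗
v: successors {w}; ~(q -> ~p) there: w:F. ✗
w: successors {s}; ~(q -> ~p) there: s:F. ✗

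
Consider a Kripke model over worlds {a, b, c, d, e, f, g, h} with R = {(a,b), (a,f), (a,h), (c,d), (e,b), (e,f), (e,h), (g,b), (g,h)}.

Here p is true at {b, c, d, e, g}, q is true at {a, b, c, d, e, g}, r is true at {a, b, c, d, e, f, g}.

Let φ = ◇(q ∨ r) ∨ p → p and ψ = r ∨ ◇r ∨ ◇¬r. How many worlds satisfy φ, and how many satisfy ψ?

For ◇(q ∨ r) ∨ p → p:
a: ◇(q ∨ r) ∨ p is T, p is F. ✗
b: ◇(q ∨ r) ∨ p is T, p is T. ✓
c: ◇(q ∨ r) ∨ p is T, p is T. ✓
d: ◇(q ∨ r) ∨ p is T, p is T. ✓
e: ◇(q ∨ r) ∨ p is T, p is T. ✓
f: ◇(q ∨ r) ∨ p is F, p is F. ✓
g: ◇(q ∨ r) ∨ p is T, p is T. ✓
h: ◇(q ∨ r) ∨ p is F, p is F. ✓
— 7 worlds.
For r ∨ ◇r ∨ ◇¬r:
a: r ∨ ◇r is T, ◇¬r is T. ✓
b: r ∨ ◇r is T, ◇¬r is F. ✓
c: r ∨ ◇r is T, ◇¬r is F. ✓
d: r ∨ ◇r is T, ◇¬r is F. ✓
e: r ∨ ◇r is T, ◇¬r is T. ✓
f: r ∨ ◇r is T, ◇¬r is F. ✓
g: r ∨ ◇r is T, ◇¬r is T. ✓
h: r ∨ ◇r is F, ◇¬r is F. ✗
— 7 worlds.

7 and 7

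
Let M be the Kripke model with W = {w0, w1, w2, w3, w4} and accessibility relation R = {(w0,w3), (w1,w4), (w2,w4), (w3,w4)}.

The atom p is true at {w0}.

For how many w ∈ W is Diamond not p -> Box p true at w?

w0: Diamond not p is T, Box p is F. ✗
w1: Diamond not p is T, Box p is F. ✗
w2: Diamond not p is T, Box p is F. ✗
w3: Diamond not p is T, Box p is F. ✗
w4: Diamond not p is F, Box p is T. ✓
Satisfying worlds: {w4}.

1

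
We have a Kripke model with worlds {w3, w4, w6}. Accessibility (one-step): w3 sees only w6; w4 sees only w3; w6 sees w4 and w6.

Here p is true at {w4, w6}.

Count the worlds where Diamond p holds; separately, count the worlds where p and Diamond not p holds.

For Diamond p:
w3: successors {w6}; p there: w6:T. ✓
w4: successors {w3}; p there: w3:F. ✗
w6: successors {w4, w6}; p there: w4:T, w6:T. ✓
— 2 worlds.
For p and Diamond not p:
w3: p is F, Diamond not p is F. ✗
w4: p is T, Diamond not p is T. ✓
w6: p is T, Diamond not p is F. ✗
— 1 world.

2 and 1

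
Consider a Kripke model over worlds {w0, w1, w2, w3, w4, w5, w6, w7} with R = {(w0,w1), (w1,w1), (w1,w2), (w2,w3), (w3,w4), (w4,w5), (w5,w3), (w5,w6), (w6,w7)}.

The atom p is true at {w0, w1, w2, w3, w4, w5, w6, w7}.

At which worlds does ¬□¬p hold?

{w0, w1, w2, w3, w4, w5, w6}

w0: □¬p is F. ✓
w1: □¬p is F. ✓
w2: □¬p is F. ✓
w3: □¬p is F. ✓
w4: □¬p is F. ✓
w5: □¬p is F. ✓
w6: □¬p is F. ✓
w7: □¬p is T. ✗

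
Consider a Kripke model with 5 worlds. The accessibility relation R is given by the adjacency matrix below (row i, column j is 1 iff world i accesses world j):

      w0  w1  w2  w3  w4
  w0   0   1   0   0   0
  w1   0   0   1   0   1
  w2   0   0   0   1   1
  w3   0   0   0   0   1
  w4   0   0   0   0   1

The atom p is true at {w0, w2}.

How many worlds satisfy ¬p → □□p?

2

w0: ¬p is F, □□p is F. ✓
w1: ¬p is T, □□p is F. ✗
w2: ¬p is F, □□p is F. ✓
w3: ¬p is T, □□p is F. ✗
w4: ¬p is T, □□p is F. ✗
Satisfying worlds: {w0, w2}.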